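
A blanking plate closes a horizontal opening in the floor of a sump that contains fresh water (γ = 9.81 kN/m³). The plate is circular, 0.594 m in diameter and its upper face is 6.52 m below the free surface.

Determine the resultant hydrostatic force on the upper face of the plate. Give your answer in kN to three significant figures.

γ = 9.81 kN/m³.
The plate is horizontal, so pressure is uniform at p = γ·h = 9.81 × 6.52 = 63.9612 kN/m².
A = π(0.297)² = 0.277117 m².
F = p·A = 63.9612 × 0.277117 = 17.7247 kN.

F ≈ 17.7 kN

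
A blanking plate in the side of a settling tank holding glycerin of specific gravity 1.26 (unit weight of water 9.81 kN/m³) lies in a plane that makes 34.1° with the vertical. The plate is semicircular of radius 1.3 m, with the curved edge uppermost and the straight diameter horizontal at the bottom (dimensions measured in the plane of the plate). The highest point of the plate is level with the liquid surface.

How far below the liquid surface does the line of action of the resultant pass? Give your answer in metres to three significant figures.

h_p = 0.750 m

γ = 1.26 × 9.81 = 12.3606 kN/m³.
The plate makes 34.1° with the vertical, i.e. θ = 90° − 34.1° = 55.9° to the horizontal. Measuring y along the incline from the free-surface line, vertical depth h = y·sinθ with sinθ = 0.828060.
The centroid lies 4r/(3π) = 0.551737 m above the diameter, so r − 4r/(3π) = 1.3 − 0.551737 = 0.748263 m below the topmost point, so y_c = 0.748263 m and h_c = 0.748263 × 0.828060 = 0.619607 m.
A = πr²/2 = π × 1.3²/2 = 2.65465 m².
Resultant F = γ·h_c·A = 12.3606 × 0.619607 × 2.65465 = 20.3312 kN.
I_c = (π/8 − 8/(9π))·r⁴ = 0.109757 × 1.3⁴ = 0.313477 m⁴.
Centre of pressure: y_p = y_c + I_c/(y_c·A) = 0.748263 + 0.313477/(0.748263 × 2.65465) = 0.748263 + 0.157813 = 0.906076 m along the plane.
Vertically, h_p = y_p·sinθ = 0.906076 × 0.828060 = 0.750285 m.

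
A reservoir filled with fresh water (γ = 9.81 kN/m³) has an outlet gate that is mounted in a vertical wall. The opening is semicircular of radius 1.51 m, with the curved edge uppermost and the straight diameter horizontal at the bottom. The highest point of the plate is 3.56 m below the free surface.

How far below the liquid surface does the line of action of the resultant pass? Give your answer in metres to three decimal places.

γ = 9.81 kN/m³.
The centroid lies 4r/(3π) = 0.640864 m above the diameter, so r − 4r/(3π) = 1.51 − 0.640864 = 0.869136 m below the topmost point, so the centroid depth is h_c = 3.56 + 0.869136 = 4.42914 m.
A = πr²/2 = π × 1.51²/2 = 3.58157 m².
Resultant F = γ·h_c·A = 9.81 × 4.42914 × 3.58157 = 155.619 kN.
I_c = (π/8 − 8/(9π))·r⁴ = 0.109757 × 1.51⁴ = 0.570611 m⁴.
Centre of pressure: y_p = y_c + I_c/(y_c·A) = 4.42914 + 0.570611/(4.42914 × 3.58157) = 4.42914 + 0.0359706 = 4.46511 m along the plane.

h_p = 4.465 m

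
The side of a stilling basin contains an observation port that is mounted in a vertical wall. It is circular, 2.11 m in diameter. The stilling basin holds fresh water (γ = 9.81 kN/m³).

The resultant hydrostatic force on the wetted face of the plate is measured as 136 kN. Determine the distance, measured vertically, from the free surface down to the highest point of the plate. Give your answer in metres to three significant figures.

d_top ≈ 2.91 m

γ = 9.81 kN/m³.
A = π(1.055)² = 3.49667 m².
From F = γ·h_c·A, the centroid depth is h_c = 136/(9.81 × 3.49667) = 3.96474 m.
The centroid is at the centre, 1.055 m below the top of the plate, so the highest point sits at h_top = 3.96474 − 1.055 = 2.90974 m below the surface.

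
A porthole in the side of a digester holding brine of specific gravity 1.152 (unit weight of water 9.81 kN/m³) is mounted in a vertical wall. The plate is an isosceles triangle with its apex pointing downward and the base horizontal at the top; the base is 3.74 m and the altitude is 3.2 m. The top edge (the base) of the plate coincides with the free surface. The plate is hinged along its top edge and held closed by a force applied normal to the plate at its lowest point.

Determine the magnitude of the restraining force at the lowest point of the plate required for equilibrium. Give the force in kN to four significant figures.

P ≈ 36.07 kN

γ = 1.152 × 9.81 = 11.30112 kN/m³.
With the apex down, the centroid sits h/3 = 3.2/3 = 1.06667 m below the base (the top edge), so the centroid depth is h_c = 1.06667 m.
A = ½ × 3.74 × 3.2 = 5.984 m².
Resultant F = γ·h_c·A = 11.30112 × 1.06667 × 5.984 = 72.1345 kN.
I_c = b·h³/36 = 3.74 × 3.2³/36 = 3.40423 m⁴.
Centre of pressure: y_p = y_c + I_c/(y_c·A) = 1.06667 + 3.40423/(1.06667 × 5.984) = 1.06667 + 0.533331 = 1.6 m along the plane.
The resultant acts 1.06667 + 0.533331 = 1.6 m (along the plate) below the hinge at the top edge, so the moment about the hinge is M = F × 1.6 = 72.1345 × 1.6 = 115.415 kN·m.
A normal force at the bottom, 3.2 m from the hinge, must supply this moment: P = 115.415/3.2 = 36.0672 kN.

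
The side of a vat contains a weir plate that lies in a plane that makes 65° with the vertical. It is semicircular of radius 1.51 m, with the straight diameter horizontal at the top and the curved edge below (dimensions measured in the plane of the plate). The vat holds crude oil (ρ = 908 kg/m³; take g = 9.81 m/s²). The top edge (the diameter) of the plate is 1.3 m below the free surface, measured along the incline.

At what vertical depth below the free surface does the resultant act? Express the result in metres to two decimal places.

h_p = 0.85 m

γ = ρg = 908 × 9.81 / 1000 = 8.90748 kN/m³.
The plate makes 65° with the vertical, i.e. θ = 90° − 65° = 25° to the horizontal. Measuring y along the incline from the free-surface line, vertical depth h = y·sinθ with sinθ = 0.422618.
The centroid of a semicircle lies 4r/(3π) = 0.640864 m from the diameter, here below the top edge, so y_c = 1.3 + 0.640864 = 1.94086 m and h_c = 1.94086 × 0.422618 = 0.820242 m.
A = πr²/2 = π × 1.51²/2 = 3.58157 m².
Resultant F = γ·h_c·A = 8.90748 × 0.820242 × 3.58157 = 26.168 kN.
I_c = (π/8 − 8/(9π))·r⁴ = 0.109757 × 1.51⁴ = 0.570611 m⁴.
Centre of pressure: y_p = y_c + I_c/(y_c·A) = 1.94086 + 0.570611/(1.94086 × 3.58157) = 1.94086 + 0.0820866 = 2.02295 m along the plane.
Vertically, h_p = y_p·sinθ = 2.02295 × 0.422618 = 0.854935 m.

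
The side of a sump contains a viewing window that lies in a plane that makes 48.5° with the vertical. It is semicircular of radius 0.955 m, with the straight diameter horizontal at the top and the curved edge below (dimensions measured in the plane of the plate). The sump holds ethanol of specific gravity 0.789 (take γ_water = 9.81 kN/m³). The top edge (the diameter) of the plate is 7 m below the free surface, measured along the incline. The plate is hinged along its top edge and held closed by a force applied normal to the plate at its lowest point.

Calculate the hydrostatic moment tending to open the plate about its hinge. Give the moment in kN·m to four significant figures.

γ = 0.789 × 9.81 = 7.74009 kN/m³.
The plate makes 48.5° with the vertical, i.e. θ = 90° − 48.5° = 41.5° to the horizontal. Measuring y along the incline from the free-surface line, vertical depth h = y·sinθ with sinθ = 0.662620.
The centroid of a semicircle lies 4r/(3π) = 0.405315 m from the diameter, here below the top edge, so y_c = 7 + 0.405315 = 7.40531 m and h_c = 7.40531 × 0.662620 = 4.90691 m.
A = πr²/2 = π × 0.955²/2 = 1.43261 m².
Resultant F = γ·h_c·A = 7.74009 × 4.90691 × 1.43261 = 54.4104 kN.
I_c = (π/8 − 8/(9π))·r⁴ = 0.109757 × 0.955⁴ = 0.0912947 m⁴.
Centre of pressure: y_p = y_c + I_c/(y_c·A) = 7.40531 + 0.0912947/(7.40531 × 1.43261) = 7.40531 + 0.00860547 = 7.41392 m along the plane.
The resultant acts 0.405315 + 0.00860547 = 0.41392 m (along the plate) below the hinge at the top edge, so the moment about the hinge is M = F × 0.41392 = 54.4104 × 0.41392 = 22.5216 kN·m.

M ≈ 22.52 kN·m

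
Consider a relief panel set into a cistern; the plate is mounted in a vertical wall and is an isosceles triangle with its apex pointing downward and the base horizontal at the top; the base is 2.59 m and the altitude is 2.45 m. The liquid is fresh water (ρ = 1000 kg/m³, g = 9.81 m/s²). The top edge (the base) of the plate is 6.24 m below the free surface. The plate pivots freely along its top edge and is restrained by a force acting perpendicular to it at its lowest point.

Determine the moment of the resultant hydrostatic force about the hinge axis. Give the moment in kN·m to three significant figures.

γ = ρg = 1000 × 9.81 = 9810 N/m³ = 9.81 kN/m³.
With the apex down, the centroid sits h/3 = 2.45/3 = 0.816667 m below the base (the top edge), so the centroid depth is h_c = 6.24 + 0.816667 = 7.05667 m.
A = ½ × 2.59 × 2.45 = 3.17275 m².
Resultant F = γ·h_c·A = 9.81 × 7.05667 × 3.17275 = 219.637 kN.
I_c = b·h³/36 = 2.59 × 2.45³/36 = 1.05802 m⁴.
Centre of pressure: y_p = y_c + I_c/(y_c·A) = 7.05667 + 1.05802/(7.05667 × 3.17275) = 7.05667 + 0.0472561 = 7.10393 m along the plane.
The resultant acts 0.816667 + 0.0472561 = 0.863923 m (along the plate) below the hinge at the top edge, so the moment about the hinge is M = F × 0.863923 = 219.637 × 0.863923 = 189.749 kN·m.

M ≈ 190 kN·m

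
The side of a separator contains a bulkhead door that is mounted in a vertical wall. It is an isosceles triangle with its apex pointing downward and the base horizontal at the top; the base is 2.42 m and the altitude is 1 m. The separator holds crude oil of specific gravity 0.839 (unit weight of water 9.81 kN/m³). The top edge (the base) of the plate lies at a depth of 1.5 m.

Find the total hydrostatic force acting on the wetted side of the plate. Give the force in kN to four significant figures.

F ≈ 18.26 kN

γ = 0.839 × 9.81 = 8.23059 kN/m³.
With the apex down, the centroid sits h/3 = 1/3 = 0.333333 m below the base (the top edge), so the centroid depth is h_c = 1.5 + 0.333333 = 1.83333 m.
A = ½ × 2.42 × 1 = 1.21 m².
Resultant F = γ·h_c·A = 8.23059 × 1.83333 × 1.21 = 18.2582 kN.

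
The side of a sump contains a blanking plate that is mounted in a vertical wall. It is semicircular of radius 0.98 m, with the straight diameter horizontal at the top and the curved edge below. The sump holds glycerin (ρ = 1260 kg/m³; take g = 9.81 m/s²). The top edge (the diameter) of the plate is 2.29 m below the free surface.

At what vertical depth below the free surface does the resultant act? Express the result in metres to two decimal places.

γ = ρg = 1260 × 9.81 / 1000 = 12.3606 kN/m³.
The centroid of a semicircle lies 4r/(3π) = 0.415925 m from the diameter, here below the top edge, so the centroid depth is h_c = 2.29 + 0.415925 = 2.70593 m.
A = πr²/2 = π × 0.98²/2 = 1.50859 m².
Resultant F = γ·h_c·A = 12.3606 × 2.70593 × 1.50859 = 50.4577 kN.
I_c = (π/8 − 8/(9π))·r⁴ = 0.109757 × 0.98⁴ = 0.101236 m⁴.
Centre of pressure: y_p = y_c + I_c/(y_c·A) = 2.70593 + 0.101236/(2.70593 × 1.50859) = 2.70593 + 0.0247997 = 2.73073 m along the plane.

h_p = 2.73 m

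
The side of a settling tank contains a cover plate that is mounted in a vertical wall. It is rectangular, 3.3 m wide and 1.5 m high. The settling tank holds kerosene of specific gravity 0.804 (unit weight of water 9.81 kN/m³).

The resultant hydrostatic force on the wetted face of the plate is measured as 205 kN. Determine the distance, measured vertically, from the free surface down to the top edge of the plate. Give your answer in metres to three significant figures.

γ = 0.804 × 9.81 = 7.88724 kN/m³.
A = 3.3 × 1.5 = 4.95 m².
From F = γ·h_c·A, the centroid depth is h_c = 205/(7.88724 × 4.95) = 5.25078 m.
The centroid lies 1.5/2 = 0.75 m below the top edge, so the top edge sits at h_top = 5.25078 − 0.75 = 4.50078 m below the surface.

d_top ≈ 4.50 m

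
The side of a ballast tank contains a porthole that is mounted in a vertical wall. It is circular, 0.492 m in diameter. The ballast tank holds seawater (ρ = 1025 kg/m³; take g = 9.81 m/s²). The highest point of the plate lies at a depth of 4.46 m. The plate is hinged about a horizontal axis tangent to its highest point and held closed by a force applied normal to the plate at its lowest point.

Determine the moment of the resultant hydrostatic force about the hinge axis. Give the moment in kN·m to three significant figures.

γ = ρg = 1025 × 9.81 / 1000 = 10.05525 kN/m³.
The centroid is at the centre, 0.246 m below the top of the plate, so the centroid depth is h_c = 4.46 + 0.246 = 4.706 m.
A = π(0.246)² = 0.190117 m².
Resultant F = γ·h_c·A = 10.05525 × 4.706 × 0.190117 = 8.99634 kN.
I_c = πr⁴/4 = π × 0.246⁴/4 = 0.00287627 m⁴.
Centre of pressure: y_p = y_c + I_c/(y_c·A) = 4.706 + 0.00287627/(4.706 × 0.190117) = 4.706 + 0.00321482 = 4.70921 m along the plane.
The resultant acts 0.246 + 0.00321482 = 0.249215 m (along the plate) below the hinge at the top edge, so the moment about the hinge is M = F × 0.249215 = 8.99634 × 0.249215 = 2.24202 kN·m.

M ≈ 2.24 kN·m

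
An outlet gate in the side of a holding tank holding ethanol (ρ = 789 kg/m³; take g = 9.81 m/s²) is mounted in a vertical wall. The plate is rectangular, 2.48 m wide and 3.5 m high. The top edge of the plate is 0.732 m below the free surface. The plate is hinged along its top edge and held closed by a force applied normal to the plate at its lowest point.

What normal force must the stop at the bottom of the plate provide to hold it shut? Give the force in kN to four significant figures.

γ = ρg = 789 × 9.81 / 1000 = 7.74009 kN/m³.
The centroid lies 3.5/2 = 1.75 m below the top edge, so the centroid depth is h_c = 0.732 + 1.75 = 2.482 m.
A = 2.48 × 3.5 = 8.68 m².
Resultant F = γ·h_c·A = 7.74009 × 2.482 × 8.68 = 166.751 kN.
I_c = b·h³/12 = 2.48 × 3.5³/12 = 8.86083 m⁴.
Centre of pressure: y_p = y_c + I_c/(y_c·A) = 2.482 + 8.86083/(2.482 × 8.68) = 2.482 + 0.411295 = 2.8933 m along the plane.
The resultant acts 1.75 + 0.411295 = 2.16129 m (along the plate) below the hinge at the top edge, so the moment about the hinge is M = F × 2.16129 = 166.751 × 2.16129 = 360.397 kN·m.
A normal force at the bottom, 3.5 m from the hinge, must supply this moment: P = 360.397/3.5 = 102.971 kN.

P ≈ 103.0 kN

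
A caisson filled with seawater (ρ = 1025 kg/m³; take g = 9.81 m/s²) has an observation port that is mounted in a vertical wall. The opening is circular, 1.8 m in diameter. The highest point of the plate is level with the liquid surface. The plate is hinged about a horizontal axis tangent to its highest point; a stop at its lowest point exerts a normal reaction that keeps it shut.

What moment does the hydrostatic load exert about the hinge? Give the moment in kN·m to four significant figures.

M ≈ 25.91 kN·m

γ = ρg = 1025 × 9.81 / 1000 = 10.05525 kN/m³.
The centroid is at the centre, 0.9 m below the top of the plate, so the centroid depth is h_c = 0.9 m.
A = π(0.9)² = 2.54469 m².
Resultant F = γ·h_c·A = 10.05525 × 0.9 × 2.54469 = 23.0287 kN.
I_c = πr⁴/4 = π × 0.9⁴/4 = 0.5153 m⁴.
Centre of pressure: y_p = y_c + I_c/(y_c·A) = 0.9 + 0.5153/(0.9 × 2.54469) = 0.9 + 0.225 = 1.125 m along the plane.
The resultant acts 0.9 + 0.225 = 1.125 m (along the plate) below the hinge at the top edge, so the moment about the hinge is M = F × 1.125 = 23.0287 × 1.125 = 25.9073 kN·m.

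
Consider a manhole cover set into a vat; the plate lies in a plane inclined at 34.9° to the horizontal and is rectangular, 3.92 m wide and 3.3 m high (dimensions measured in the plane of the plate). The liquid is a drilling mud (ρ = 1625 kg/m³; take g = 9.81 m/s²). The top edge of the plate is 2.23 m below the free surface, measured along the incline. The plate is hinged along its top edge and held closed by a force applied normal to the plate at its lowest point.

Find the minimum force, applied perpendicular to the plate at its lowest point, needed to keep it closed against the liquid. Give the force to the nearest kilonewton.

γ = ρg = 1625 × 9.81 / 1000 = 15.94125 kN/m³.
Let θ = 34.9° be the plate's angle to the horizontal; measure y along the incline from where the plane meets the free surface. Vertical depth h = y·sinθ with sinθ = 0.572146.
The centroid lies 3.3/2 = 1.65 m below the top edge, so y_c = 2.23 + 1.65 = 3.88 m and h_c = 3.88 × 0.572146 = 2.21993 m.
A = 3.92 × 3.3 = 12.936 m².
Resultant F = γ·h_c·A = 15.94125 × 2.21993 × 12.936 = 457.785 kN.
I_c = b·h³/12 = 3.92 × 3.3³/12 = 11.7394 m⁴.
Centre of pressure: y_p = y_c + I_c/(y_c·A) = 3.88 + 11.7394/(3.88 × 12.936) = 3.88 + 0.233891 = 4.11389 m along the plane.
The resultant acts 1.65 + 0.233891 = 1.88389 m (along the plate) below the hinge at the top edge, so the moment about the hinge is M = F × 1.88389 = 457.785 × 1.88389 = 862.417 kN·m.
A normal force at the bottom, 3.3 m from the hinge, must supply this moment: P = 862.417/3.3 = 261.338 kN.

P ≈ 261 kN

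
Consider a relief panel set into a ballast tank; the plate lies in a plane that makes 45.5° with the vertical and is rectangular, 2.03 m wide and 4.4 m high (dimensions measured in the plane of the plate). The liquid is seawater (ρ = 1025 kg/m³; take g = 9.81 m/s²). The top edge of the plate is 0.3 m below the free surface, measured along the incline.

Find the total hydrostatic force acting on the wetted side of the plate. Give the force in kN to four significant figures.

F ≈ 157.4 kN

γ = ρg = 1025 × 9.81 / 1000 = 10.05525 kN/m³.
The plate makes 45.5° with the vertical, i.e. θ = 90° − 45.5° = 44.5° to the horizontal. Measuring y along the incline from the free-surface line, vertical depth h = y·sinθ with sinθ = 0.700909.
The centroid lies 4.4/2 = 2.2 m below the top edge, so y_c = 0.3 + 2.2 = 2.5 m and h_c = 2.5 × 0.700909 = 1.75227 m.
A = 2.03 × 4.4 = 8.932 m².
Resultant F = γ·h_c·A = 10.05525 × 1.75227 × 8.932 = 157.377 kN.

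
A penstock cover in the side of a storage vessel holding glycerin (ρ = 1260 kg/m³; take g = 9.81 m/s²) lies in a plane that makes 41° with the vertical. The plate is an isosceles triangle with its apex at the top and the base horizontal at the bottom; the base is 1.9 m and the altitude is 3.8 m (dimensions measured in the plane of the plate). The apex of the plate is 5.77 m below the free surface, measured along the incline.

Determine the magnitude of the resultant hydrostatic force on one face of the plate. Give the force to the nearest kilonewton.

F ≈ 280 kN

γ = ρg = 1260 × 9.81 / 1000 = 12.3606 kN/m³.
The plate makes 41° with the vertical, i.e. θ = 90° − 41° = 49° to the horizontal. Measuring y along the incline from the free-surface line, vertical depth h = y·sinθ with sinθ = 0.754710.
With the apex up, the centroid sits 2h/3 = 2 × 3.8/3 = 2.53333 m below the apex, so y_c = 5.77 + 2.53333 = 8.30333 m and h_c = 8.30333 × 0.754710 = 6.26661 m.
A = ½ × 1.9 × 3.8 = 3.61 m².
Resultant F = γ·h_c·A = 12.3606 × 6.26661 × 3.61 = 279.627 kN.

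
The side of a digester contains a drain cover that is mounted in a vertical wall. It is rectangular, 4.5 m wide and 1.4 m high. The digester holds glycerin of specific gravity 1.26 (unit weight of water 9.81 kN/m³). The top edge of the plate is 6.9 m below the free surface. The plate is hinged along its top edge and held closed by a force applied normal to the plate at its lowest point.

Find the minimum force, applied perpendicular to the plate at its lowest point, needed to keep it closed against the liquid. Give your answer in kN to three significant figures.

P ≈ 305 kN

γ = 1.26 × 9.81 = 12.3606 kN/m³.
The centroid lies 1.4/2 = 0.7 m below the top edge, so the centroid depth is h_c = 6.9 + 0.7 = 7.6 m.
A = 4.5 × 1.4 = 6.3 m².
Resultant F = γ·h_c·A = 12.3606 × 7.6 × 6.3 = 591.826 kN.
I_c = b·h³/12 = 4.5 × 1.4³/12 = 1.029 m⁴.
Centre of pressure: y_p = y_c + I_c/(y_c·A) = 7.6 + 1.029/(7.6 × 6.3) = 7.6 + 0.0214912 = 7.62149 m along the plane.
The resultant acts 0.7 + 0.0214912 = 0.721491 m (along the plate) below the hinge at the top edge, so the moment about the hinge is M = F × 0.721491 = 591.826 × 0.721491 = 426.997 kN·m.
A normal force at the bottom, 1.4 m from the hinge, must supply this moment: P = 426.997/1.4 = 304.998 kN.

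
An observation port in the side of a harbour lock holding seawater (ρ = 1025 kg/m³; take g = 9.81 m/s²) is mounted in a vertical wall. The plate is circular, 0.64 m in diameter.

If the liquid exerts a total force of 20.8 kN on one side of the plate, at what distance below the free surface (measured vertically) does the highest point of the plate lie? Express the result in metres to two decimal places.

d_top ≈ 6.11 m

γ = ρg = 1025 × 9.81 / 1000 = 10.05525 kN/m³.
A = π(0.32)² = 0.321699 m².
From F = γ·h_c·A, the centroid depth is h_c = 20.8/(10.05525 × 0.321699) = 6.43014 m.
The centroid is at the centre, 0.32 m below the top of the plate, so the highest point sits at h_top = 6.43014 − 0.32 = 6.11014 m below the surface.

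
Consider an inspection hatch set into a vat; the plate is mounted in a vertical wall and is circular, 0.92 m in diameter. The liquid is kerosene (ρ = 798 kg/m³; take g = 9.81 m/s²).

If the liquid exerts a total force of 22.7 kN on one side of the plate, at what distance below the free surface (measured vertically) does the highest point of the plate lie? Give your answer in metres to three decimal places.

d_top ≈ 3.902 m

γ = ρg = 798 × 9.81 / 1000 = 7.82838 kN/m³.
A = π(0.46)² = 0.664761 m².
From F = γ·h_c·A, the centroid depth is h_c = 22.7/(7.82838 × 0.664761) = 4.36203 m.
The centroid is at the centre, 0.46 m below the top of the plate, so the highest point sits at h_top = 4.36203 − 0.46 = 3.90203 m below the surface.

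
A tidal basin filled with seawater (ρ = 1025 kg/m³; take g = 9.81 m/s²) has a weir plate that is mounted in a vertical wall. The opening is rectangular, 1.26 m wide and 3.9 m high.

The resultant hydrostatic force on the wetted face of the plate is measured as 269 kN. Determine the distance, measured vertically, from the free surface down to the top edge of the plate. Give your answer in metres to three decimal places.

γ = ρg = 1025 × 9.81 / 1000 = 10.05525 kN/m³.
A = 1.26 × 3.9 = 4.914 m².
From F = γ·h_c·A, the centroid depth is h_c = 269/(10.05525 × 4.914) = 5.44408 m.
The centroid lies 3.9/2 = 1.95 m below the top edge, so the top edge sits at h_top = 5.44408 − 1.95 = 3.49408 m below the surface.

d_top ≈ 3.494 m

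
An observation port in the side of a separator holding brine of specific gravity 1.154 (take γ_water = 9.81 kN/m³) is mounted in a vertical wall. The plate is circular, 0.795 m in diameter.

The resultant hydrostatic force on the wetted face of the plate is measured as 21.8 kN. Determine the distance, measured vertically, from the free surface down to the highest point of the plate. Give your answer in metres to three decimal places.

d_top ≈ 3.482 m

γ = 1.154 × 9.81 = 11.32074 kN/m³.
A = π(0.3975)² = 0.496391 m².
From F = γ·h_c·A, the centroid depth is h_c = 21.8/(11.32074 × 0.496391) = 3.87934 m.
The centroid is at the centre, 0.3975 m below the top of the plate, so the highest point sits at h_top = 3.87934 − 0.3975 = 3.48184 m below the surface.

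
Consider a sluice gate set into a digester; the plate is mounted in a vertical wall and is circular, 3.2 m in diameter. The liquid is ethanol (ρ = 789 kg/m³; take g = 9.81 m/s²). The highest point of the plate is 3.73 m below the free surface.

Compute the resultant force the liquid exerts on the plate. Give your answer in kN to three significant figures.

γ = ρg = 789 × 9.81 / 1000 = 7.74009 kN/m³.
The centroid is at the centre, 1.6 m below the top of the plate, so the centroid depth is h_c = 3.73 + 1.6 = 5.33 m.
A = π(1.6)² = 8.04248 m².
Resultant F = γ·h_c·A = 7.74009 × 5.33 × 8.04248 = 331.79 kN.

F ≈ 332 kN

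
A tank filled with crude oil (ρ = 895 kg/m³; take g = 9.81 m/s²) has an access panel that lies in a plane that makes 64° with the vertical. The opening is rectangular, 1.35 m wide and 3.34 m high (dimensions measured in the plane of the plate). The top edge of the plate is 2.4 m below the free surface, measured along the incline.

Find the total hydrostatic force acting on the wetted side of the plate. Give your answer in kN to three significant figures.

γ = ρg = 895 × 9.81 / 1000 = 8.77995 kN/m³.
The plate makes 64° with the vertical, i.e. θ = 90° − 64° = 26° to the horizontal. Measuring y along the incline from the free-surface line, vertical depth h = y·sinθ with sinθ = 0.438371.
The centroid lies 3.34/2 = 1.67 m below the top edge, so y_c = 2.4 + 1.67 = 4.07 m and h_c = 4.07 × 0.438371 = 1.78417 m.
A = 1.35 × 3.34 = 4.509 m².
Resultant F = γ·h_c·A = 8.77995 × 1.78417 × 4.509 = 70.6331 kN.

F ≈ 70.6 kN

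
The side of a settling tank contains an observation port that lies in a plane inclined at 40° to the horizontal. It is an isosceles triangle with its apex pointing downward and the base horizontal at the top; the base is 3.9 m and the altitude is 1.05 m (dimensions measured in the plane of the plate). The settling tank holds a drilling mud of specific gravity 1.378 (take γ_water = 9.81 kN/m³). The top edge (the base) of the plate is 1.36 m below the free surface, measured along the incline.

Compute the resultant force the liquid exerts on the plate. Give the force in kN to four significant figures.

F ≈ 30.42 kN

γ = 1.378 × 9.81 = 13.51818 kN/m³.
Let θ = 40° be the plate's angle to the horizontal; measure y along the incline from where the plane meets the free surface. Vertical depth h = y·sinθ with sinθ = 0.642788.
With the apex down, the centroid sits h/3 = 1.05/3 = 0.35 m below the base (the top edge), so y_c = 1.36 + 0.35 = 1.71 m and h_c = 1.71 × 0.642788 = 1.09917 m.
A = ½ × 3.9 × 1.05 = 2.0475 m².
Resultant F = γ·h_c·A = 13.51818 × 1.09917 × 2.0475 = 30.4233 kN.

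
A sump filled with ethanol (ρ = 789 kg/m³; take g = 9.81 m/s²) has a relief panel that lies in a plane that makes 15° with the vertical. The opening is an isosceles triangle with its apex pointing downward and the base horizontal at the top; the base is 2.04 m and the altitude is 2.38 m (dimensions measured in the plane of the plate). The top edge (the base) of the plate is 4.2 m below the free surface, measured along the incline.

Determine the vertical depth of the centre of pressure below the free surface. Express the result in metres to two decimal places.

γ = ρg = 789 × 9.81 / 1000 = 7.74009 kN/m³.
The plate makes 15° with the vertical, i.e. θ = 90° − 15° = 75° to the horizontal. Measuring y along the incline from the free-surface line, vertical depth h = y·sinθ with sinθ = 0.965926.
With the apex down, the centroid sits h/3 = 2.38/3 = 0.793333 m below the base (the top edge), so y_c = 4.2 + 0.793333 = 4.99333 m and h_c = 4.99333 × 0.965926 = 4.82319 m.
A = ½ × 2.04 × 2.38 = 2.4276 m².
Resultant F = γ·h_c·A = 7.74009 × 4.82319 × 2.4276 = 90.627 kN.
I_c = b·h³/36 = 2.04 × 2.38³/36 = 0.763939 m⁴.
Centre of pressure: y_p = y_c + I_c/(y_c·A) = 4.99333 + 0.763939/(4.99333 × 2.4276) = 4.99333 + 0.0630219 = 5.05635 m along the plane.
Vertically, h_p = y_p·sinθ = 5.05635 × 0.965926 = 4.88406 m.

h_p = 4.88 m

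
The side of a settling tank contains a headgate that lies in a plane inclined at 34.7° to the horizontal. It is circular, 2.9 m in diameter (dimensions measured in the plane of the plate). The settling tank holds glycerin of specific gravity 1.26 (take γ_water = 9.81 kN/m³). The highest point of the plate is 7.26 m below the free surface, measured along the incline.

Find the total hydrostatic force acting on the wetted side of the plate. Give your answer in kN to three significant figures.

γ = 1.26 × 9.81 = 12.3606 kN/m³.
Let θ = 34.7° be the plate's angle to the horizontal; measure y along the incline from where the plane meets the free surface. Vertical depth h = y·sinθ with sinθ = 0.569280.
The centroid is at the centre, 1.45 m below the top of the plate, so y_c = 7.26 + 1.45 = 8.71 m and h_c = 8.71 × 0.569280 = 4.95843 m.
A = π(1.45)² = 6.6052 m².
Resultant F = γ·h_c·A = 12.3606 × 4.95843 × 6.6052 = 404.827 kN.

F ≈ 405 kN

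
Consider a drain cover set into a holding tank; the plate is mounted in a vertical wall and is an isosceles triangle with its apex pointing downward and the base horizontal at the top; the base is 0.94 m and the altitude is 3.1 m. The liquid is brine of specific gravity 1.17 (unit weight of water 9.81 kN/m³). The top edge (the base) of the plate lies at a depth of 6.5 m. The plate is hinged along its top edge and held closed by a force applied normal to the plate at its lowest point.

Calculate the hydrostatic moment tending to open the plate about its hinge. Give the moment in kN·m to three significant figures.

γ = 1.17 × 9.81 = 11.4777 kN/m³.
With the apex down, the centroid sits h/3 = 3.1/3 = 1.03333 m below the base (the top edge), so the centroid depth is h_c = 6.5 + 1.03333 = 7.53333 m.
A = ½ × 0.94 × 3.1 = 1.457 m².
Resultant F = γ·h_c·A = 11.4777 × 7.53333 × 1.457 = 125.98 kN.
I_c = b·h³/36 = 0.94 × 3.1³/36 = 0.777876 m⁴.
Centre of pressure: y_p = y_c + I_c/(y_c·A) = 7.53333 + 0.777876/(7.53333 × 1.457) = 7.53333 + 0.0708702 = 7.6042 m along the plane.
The resultant acts 1.03333 + 0.0708702 = 1.1042 m (along the plate) below the hinge at the top edge, so the moment about the hinge is M = F × 1.1042 = 125.98 × 1.1042 = 139.107 kN·m.

M ≈ 139 kN·m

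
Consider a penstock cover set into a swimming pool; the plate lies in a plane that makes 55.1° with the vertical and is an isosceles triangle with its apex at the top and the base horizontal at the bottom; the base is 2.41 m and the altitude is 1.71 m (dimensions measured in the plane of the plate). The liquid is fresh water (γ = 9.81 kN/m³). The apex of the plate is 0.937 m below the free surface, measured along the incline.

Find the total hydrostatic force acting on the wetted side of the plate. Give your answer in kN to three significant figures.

γ = 9.81 kN/m³.
The plate makes 55.1° with the vertical, i.e. θ = 90° − 55.1° = 34.9° to the horizontal. Measuring y along the incline from the free-surface line, vertical depth h = y·sinθ with sinθ = 0.572146.
With the apex up, the centroid sits 2h/3 = 2 × 1.71/3 = 1.14 m below the apex, so y_c = 0.937 + 1.14 = 2.077 m and h_c = 2.077 × 0.572146 = 1.18835 m.
A = ½ × 2.41 × 1.71 = 2.06055 m².
Resultant F = γ·h_c·A = 9.81 × 1.18835 × 2.06055 = 24.0213 kN.

F ≈ 24.0 kN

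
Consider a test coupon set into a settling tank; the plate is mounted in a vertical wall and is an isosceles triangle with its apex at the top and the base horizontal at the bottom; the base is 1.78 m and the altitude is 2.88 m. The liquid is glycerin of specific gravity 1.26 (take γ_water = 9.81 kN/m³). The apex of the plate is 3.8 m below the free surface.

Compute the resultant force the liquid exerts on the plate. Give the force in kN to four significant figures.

F ≈ 181.2 kN

γ = 1.26 × 9.81 = 12.3606 kN/m³.
With the apex up, the centroid sits 2h/3 = 2 × 2.88/3 = 1.92 m below the apex, so the centroid depth is h_c = 3.8 + 1.92 = 5.72 m.
A = ½ × 1.78 × 2.88 = 2.5632 m².
Resultant F = γ·h_c·A = 12.3606 × 5.72 × 2.5632 = 181.225 kN.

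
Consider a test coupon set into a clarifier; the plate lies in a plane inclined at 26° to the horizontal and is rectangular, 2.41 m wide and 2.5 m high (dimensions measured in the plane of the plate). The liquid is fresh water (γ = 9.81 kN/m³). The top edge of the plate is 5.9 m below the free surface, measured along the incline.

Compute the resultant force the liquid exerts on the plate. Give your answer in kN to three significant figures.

γ = 9.81 kN/m³.
Let θ = 26° be the plate's angle to the horizontal; measure y along the incline from where the plane meets the free surface. Vertical depth h = y·sinθ with sinθ = 0.438371.
The centroid lies 2.5/2 = 1.25 m below the top edge, so y_c = 5.9 + 1.25 = 7.15 m and h_c = 7.15 × 0.438371 = 3.13435 m.
A = 2.41 × 2.5 = 6.025 m².
Resultant F = γ·h_c·A = 9.81 × 3.13435 × 6.025 = 185.257 kN.

F ≈ 185 kN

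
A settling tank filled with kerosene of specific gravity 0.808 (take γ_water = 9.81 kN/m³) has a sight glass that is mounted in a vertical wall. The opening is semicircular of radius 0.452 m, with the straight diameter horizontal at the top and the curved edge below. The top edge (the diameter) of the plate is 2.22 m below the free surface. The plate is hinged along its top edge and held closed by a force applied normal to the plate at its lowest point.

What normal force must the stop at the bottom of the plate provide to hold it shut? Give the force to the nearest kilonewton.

P ≈ 3 kN

γ = 0.808 × 9.81 = 7.92648 kN/m³.
The centroid of a semicircle lies 4r/(3π) = 0.191835 m from the diameter, here below the top edge, so the centroid depth is h_c = 2.22 + 0.191835 = 2.41184 m.
A = πr²/2 = π × 0.452²/2 = 0.32092 m².
Resultant F = γ·h_c·A = 7.92648 × 2.41184 × 0.32092 = 6.13516 kN.
I_c = (π/8 − 8/(9π))·r⁴ = 0.109757 × 0.452⁴ = 0.00458127 m⁴.
Centre of pressure: y_p = y_c + I_c/(y_c·A) = 2.41184 + 0.00458127/(2.41184 × 0.32092) = 2.41184 + 0.00591889 = 2.41776 m along the plane.
The resultant acts 0.191835 + 0.00591889 = 0.197754 m (along the plate) below the hinge at the top edge, so the moment about the hinge is M = F × 0.197754 = 6.13516 × 0.197754 = 1.21325 kN·m.
A normal force at the bottom, 0.452 m from the hinge, must supply this moment: P = 1.21325/0.452 = 2.68418 kN.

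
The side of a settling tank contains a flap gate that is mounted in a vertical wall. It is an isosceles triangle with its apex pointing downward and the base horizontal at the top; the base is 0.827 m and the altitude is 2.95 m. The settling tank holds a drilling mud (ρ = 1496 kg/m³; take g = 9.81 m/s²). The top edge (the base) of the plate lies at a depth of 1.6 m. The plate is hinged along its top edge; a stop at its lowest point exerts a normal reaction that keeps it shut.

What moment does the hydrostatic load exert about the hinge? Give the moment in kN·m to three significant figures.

M ≈ 54.1 kN·m

γ = ρg = 1496 × 9.81 / 1000 = 14.67576 kN/m³.
With the apex down, the centroid sits h/3 = 2.95/3 = 0.983333 m below the base (the top edge), so the centroid depth is h_c = 1.6 + 0.983333 = 2.58333 m.
A = ½ × 0.827 × 2.95 = 1.21982 m².
Resultant F = γ·h_c·A = 14.67576 × 2.58333 × 1.21982 = 46.2462 kN.
I_c = b·h³/36 = 0.827 × 2.95³/36 = 0.589752 m⁴.
Centre of pressure: y_p = y_c + I_c/(y_c·A) = 2.58333 + 0.589752/(2.58333 × 1.21982) = 2.58333 + 0.187152 = 2.77048 m along the plane.
The resultant acts 0.983333 + 0.187152 = 1.17048 m (along the plate) below the hinge at the top edge, so the moment about the hinge is M = F × 1.17048 = 46.2462 × 1.17048 = 54.1303 kN·m.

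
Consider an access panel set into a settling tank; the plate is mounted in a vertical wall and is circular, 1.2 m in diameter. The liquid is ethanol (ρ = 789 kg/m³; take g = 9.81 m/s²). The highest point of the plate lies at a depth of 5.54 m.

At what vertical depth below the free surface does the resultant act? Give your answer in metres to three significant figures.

h_p = 6.15 m

γ = ρg = 789 × 9.81 / 1000 = 7.74009 kN/m³.
The centroid is at the centre, 0.6 m below the top of the plate, so the centroid depth is h_c = 5.54 + 0.6 = 6.14 m.
A = π(0.6)² = 1.13097 m².
Resultant F = γ·h_c·A = 7.74009 × 6.14 × 1.13097 = 53.7484 kN.
I_c = πr⁴/4 = π × 0.6⁴/4 = 0.101788 m⁴.
Centre of pressure: y_p = y_c + I_c/(y_c·A) = 6.14 + 0.101788/(6.14 × 1.13097) = 6.14 + 0.0146581 = 6.15466 m along the plane.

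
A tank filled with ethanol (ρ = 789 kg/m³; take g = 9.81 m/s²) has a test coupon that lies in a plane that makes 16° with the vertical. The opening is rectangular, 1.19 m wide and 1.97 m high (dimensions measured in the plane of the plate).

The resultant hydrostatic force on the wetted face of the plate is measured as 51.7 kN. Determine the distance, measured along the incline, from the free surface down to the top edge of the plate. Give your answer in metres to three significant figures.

y_top ≈ 1.98 m

γ = ρg = 789 × 9.81 / 1000 = 7.74009 kN/m³.
A = 1.19 × 1.97 = 2.3443 m².
From F = γ·h_c·A, the centroid depth is h_c = 51.7/(7.74009 × 2.3443) = 2.84926 m.
The plate makes 16° with the vertical, i.e. θ = 90° − 16° = 74° to the horizontal. Measuring y along the incline from the free-surface line, vertical depth h = y·sinθ with sinθ = 0.961262.
Along the incline, y_c = h_c/sinθ = 2.84926/0.961262 = 2.96408 m.
The centroid lies 1.97/2 = 0.985 m below the top edge, so the top edge sits at y_top = 2.96408 − 0.985 = 1.97908 m along the incline.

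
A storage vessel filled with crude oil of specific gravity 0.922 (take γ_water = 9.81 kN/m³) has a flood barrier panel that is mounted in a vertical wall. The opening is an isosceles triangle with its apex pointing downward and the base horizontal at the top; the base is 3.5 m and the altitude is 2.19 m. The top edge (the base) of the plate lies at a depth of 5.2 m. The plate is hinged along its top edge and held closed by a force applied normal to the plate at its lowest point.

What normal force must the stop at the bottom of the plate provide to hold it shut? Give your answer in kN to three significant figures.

P ≈ 72.7 kN

γ = 0.922 × 9.81 = 9.04482 kN/m³.
With the apex down, the centroid sits h/3 = 2.19/3 = 0.73 m below the base (the top edge), so the centroid depth is h_c = 5.2 + 0.73 = 5.93 m.
A = ½ × 3.5 × 2.19 = 3.8325 m².
Resultant F = γ·h_c·A = 9.04482 × 5.93 × 3.8325 = 205.559 kN.
I_c = b·h³/36 = 3.5 × 2.19³/36 = 1.02117 m⁴.
Centre of pressure: y_p = y_c + I_c/(y_c·A) = 5.93 + 1.02117/(5.93 × 3.8325) = 5.93 + 0.0449326 = 5.97493 m along the plane.
The resultant acts 0.73 + 0.0449326 = 0.774933 m (along the plate) below the hinge at the top edge, so the moment about the hinge is M = F × 0.774933 = 205.559 × 0.774933 = 159.294 kN·m.
A normal force at the bottom, 2.19 m from the hinge, must supply this moment: P = 159.294/2.19 = 72.737 kN.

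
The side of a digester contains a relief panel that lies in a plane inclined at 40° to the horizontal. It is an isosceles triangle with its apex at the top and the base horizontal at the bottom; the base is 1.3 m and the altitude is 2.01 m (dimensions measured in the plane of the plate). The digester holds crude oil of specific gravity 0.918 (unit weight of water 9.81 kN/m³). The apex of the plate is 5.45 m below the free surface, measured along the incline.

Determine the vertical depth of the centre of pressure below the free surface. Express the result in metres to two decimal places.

h_p = 4.39 m

γ = 0.918 × 9.81 = 9.00558 kN/m³.
Let θ = 40° be the plate's angle to the horizontal; measure y along the incline from where the plane meets the free surface. Vertical depth h = y·sinθ with sinθ = 0.642788.
With the apex up, the centroid sits 2h/3 = 2 × 2.01/3 = 1.34 m below the apex, so y_c = 5.45 + 1.34 = 6.79 m and h_c = 6.79 × 0.642788 = 4.36453 m.
A = ½ × 1.3 × 2.01 = 1.3065 m².
Resultant F = γ·h_c·A = 9.00558 × 4.36453 × 1.3065 = 51.3521 kN.
I_c = b·h³/36 = 1.3 × 2.01³/36 = 0.293244 m⁴.
Centre of pressure: y_p = y_c + I_c/(y_c·A) = 6.79 + 0.293244/(6.79 × 1.3065) = 6.79 + 0.033056 = 6.82306 m along the plane.
Vertically, h_p = y_p·sinθ = 6.82306 × 0.642788 = 4.38578 m.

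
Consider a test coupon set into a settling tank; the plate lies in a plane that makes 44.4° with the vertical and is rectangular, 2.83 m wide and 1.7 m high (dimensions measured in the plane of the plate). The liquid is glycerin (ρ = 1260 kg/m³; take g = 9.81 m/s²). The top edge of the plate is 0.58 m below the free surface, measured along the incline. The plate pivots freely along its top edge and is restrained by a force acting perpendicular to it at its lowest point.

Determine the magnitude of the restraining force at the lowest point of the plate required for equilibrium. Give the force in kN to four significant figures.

P ≈ 36.40 kN

γ = ρg = 1260 × 9.81 / 1000 = 12.3606 kN/m³.
The plate makes 44.4° with the vertical, i.e. θ = 90° − 44.4° = 45.6° to the horizontal. Measuring y along the incline from the free-surface line, vertical depth h = y·sinθ with sinθ = 0.714473.
The centroid lies 1.7/2 = 0.85 m below the top edge, so y_c = 0.58 + 0.85 = 1.43 m and h_c = 1.43 × 0.714473 = 1.0217 m.
A = 2.83 × 1.7 = 4.811 m².
Resultant F = γ·h_c·A = 12.3606 × 1.0217 × 4.811 = 60.7573 kN.
I_c = b·h³/12 = 2.83 × 1.7³/12 = 1.15865 m⁴.
Centre of pressure: y_p = y_c + I_c/(y_c·A) = 1.43 + 1.15865/(1.43 × 4.811) = 1.43 + 0.168415 = 1.59841 m along the plane.
The resultant acts 0.85 + 0.168415 = 1.01842 m (along the plate) below the hinge at the top edge, so the moment about the hinge is M = F × 1.01842 = 60.7573 × 1.01842 = 61.8764 kN·m.
A normal force at the bottom, 1.7 m from the hinge, must supply this moment: P = 61.8764/1.7 = 36.3979 kN.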